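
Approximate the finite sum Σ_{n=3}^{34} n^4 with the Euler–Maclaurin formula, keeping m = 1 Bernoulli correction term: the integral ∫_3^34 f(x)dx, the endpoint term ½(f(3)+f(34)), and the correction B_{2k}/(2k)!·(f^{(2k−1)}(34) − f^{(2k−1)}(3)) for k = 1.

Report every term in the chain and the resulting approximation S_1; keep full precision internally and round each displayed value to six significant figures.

Integral: ∫_3^34 x^4 dx = 9.08704e+06.
Boundary: ½(f(3) + f(34)) = ½(81.0000 + 1.33634e+06) = 668208.
Integral + boundary = 9.75524e+06.
Correction k=1: B_{2}/2! · (f^{(1)}(34) − f^{(1)}(3)) = 1/12 · (157216 − 108.000) = 13092.3.

S_1 ≈ 9.76834e+06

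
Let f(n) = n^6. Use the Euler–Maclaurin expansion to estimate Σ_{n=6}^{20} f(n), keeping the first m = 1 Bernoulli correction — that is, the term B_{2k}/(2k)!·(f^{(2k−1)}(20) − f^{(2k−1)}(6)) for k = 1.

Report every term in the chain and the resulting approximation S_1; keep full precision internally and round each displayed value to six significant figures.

S_1 ≈ 2.16437e+08

The integral term ∫_6^20 x^6 dx = 1.82817e+08.
Boundary: ½(f(6) + f(20)) = ½(46656.0 + 6.40000e+07) = 3.20233e+07.
So far: 2.14840e+08.
k=1: B_{2}/(2)! × [f^{(1)}(20) − f^{(1)}(6)] = 1/12 × (1.92000e+07 − 46656.0) = 1.59611e+06.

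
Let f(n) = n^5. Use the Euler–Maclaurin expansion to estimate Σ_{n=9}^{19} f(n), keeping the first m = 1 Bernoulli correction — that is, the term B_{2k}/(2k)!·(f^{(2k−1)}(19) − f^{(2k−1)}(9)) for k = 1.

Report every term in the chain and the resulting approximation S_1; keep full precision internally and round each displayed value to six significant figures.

S_1 ≈ 9.07155e+06

The integral term ∫_9^19 x^5 dx = 7.75241e+06.
Boundary: ½(f(9) + f(19)) = ½(59049.0 + 2.47610e+06) = 1.26757e+06.
Running total after boundary: 9.01998e+06.
k=1: B_{2}/(2)! × [f^{(1)}(19) − f^{(1)}(9)] = 1/12 × (651605 − 32805.0) = 51566.7.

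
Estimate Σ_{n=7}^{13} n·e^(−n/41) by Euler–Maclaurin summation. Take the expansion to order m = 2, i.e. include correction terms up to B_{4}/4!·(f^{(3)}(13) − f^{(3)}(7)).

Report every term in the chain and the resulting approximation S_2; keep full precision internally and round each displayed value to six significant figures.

S_2 ≈ 54.3793

Integral: ∫_7^13 x·e^(−x/41) dx = 46.7116.
Boundary: ½(f(7) + f(13)) = ½(5.90133 + 9.46761) = 7.68447.
Running total after boundary: 54.3961.
k=1: B_{2}/(2)! × [f^{(1)}(13) − f^{(1)}(7)] = 1/12 × (0.497360 − 0.699113) = -0.0168127.
Running total after k=1: 54.3793.
k=2: B_{4}/(4)! × [f^{(3)}(13) − f^{(3)}(7)] = −1/720 × (0.00116235 − 0.00141892) = 3.56346e-07.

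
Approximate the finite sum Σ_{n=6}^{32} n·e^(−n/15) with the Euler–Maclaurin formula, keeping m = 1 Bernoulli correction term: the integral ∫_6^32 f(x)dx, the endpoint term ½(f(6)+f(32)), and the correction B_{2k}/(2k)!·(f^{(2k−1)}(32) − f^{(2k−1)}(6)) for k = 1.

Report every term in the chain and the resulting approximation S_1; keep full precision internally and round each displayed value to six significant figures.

The integral term ∫_6^32 x·e^(−x/15) dx = 127.649.
Endpoint term: (f(6) + f(32))/2 = (4.02192 + 3.79014)/2 = 3.90603.
Integral + boundary = 131.555.
Order-1 term: 1/12 · (-0.134234 − 0.402192) = -0.0447022.

S_1 ≈ 131.511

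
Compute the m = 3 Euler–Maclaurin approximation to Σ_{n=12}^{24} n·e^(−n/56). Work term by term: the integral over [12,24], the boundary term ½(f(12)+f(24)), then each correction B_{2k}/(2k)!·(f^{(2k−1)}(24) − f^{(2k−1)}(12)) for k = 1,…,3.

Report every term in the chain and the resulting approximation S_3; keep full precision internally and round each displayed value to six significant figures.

S_3 ≈ 167.696

∫_12^24 x·e^(−x/56) dx evaluates to 155.057.
Endpoint term: (f(12) + f(24))/2 = (9.68541 + 15.6345)/2 = 12.6600.
Integral + boundary = 167.717.
Order-1 term: 1/12 · (0.372251 − 0.634164) = -0.0218261.
Partial sum through k=1: 167.696.
Order-2 term: −1/720 · (0.000534161 − 0.000716964) = 2.53893e-07.
Partial sum through k=2: 167.696.
Order-3 term: 1/30240 · (3.02812e-07 − 3.92764e-07) = -2.97459e-12.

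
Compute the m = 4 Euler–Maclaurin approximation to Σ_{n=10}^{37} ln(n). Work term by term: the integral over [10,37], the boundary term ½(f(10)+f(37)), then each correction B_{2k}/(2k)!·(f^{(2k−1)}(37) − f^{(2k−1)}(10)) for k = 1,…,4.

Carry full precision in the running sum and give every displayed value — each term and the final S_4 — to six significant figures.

S_4 ≈ 86.5288

The integral term ∫_10^37 ln(x) dx = 83.5781.
Boundary: ½(f(10) + f(37)) = ½(2.30259 + 3.61092) = 2.95675.
Running total after boundary: 86.5349.
Order-1 term: 1/12 · (0.0270270 − 0.100000) = -0.00608108.
Running total after k=1: 86.5288.
Order-2 term: −1/720 · (3.94843e-05 − 0.00200000) = 2.72294e-06.
Running total after k=2: 86.5288.
Order-3 term: 1/30240 · (3.46101e-07 − 0.000240000) = -7.92506e-09.
Running total after k=3: 86.5288.
Order-4 term: −1/1209600 · (7.58439e-09 − 7.20000e-05) = 5.95175e-11.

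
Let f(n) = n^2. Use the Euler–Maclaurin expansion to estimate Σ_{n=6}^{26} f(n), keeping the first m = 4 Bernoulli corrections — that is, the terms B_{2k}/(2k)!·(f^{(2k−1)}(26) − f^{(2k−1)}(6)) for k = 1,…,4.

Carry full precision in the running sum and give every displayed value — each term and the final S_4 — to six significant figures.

S_4 ≈ 6146.00

The integral term ∫_6^26 x^2 dx = 5786.67.
Boundary: ½(f(6) + f(26)) = ½(36.0000 + 676.000) = 356.000.
Running total after boundary: 6142.67.
Correction k=1: B_{2}/2! · (f^{(1)}(26) − f^{(1)}(6)) = 1/12 · (52.0000 − 12.0000) = 3.33333.
Partial sum through k=1: 6146.00.
Correction k=2: B_{4}/4! · (f^{(3)}(26) − f^{(3)}(6)) = −1/720 · (0.00000 − 0.00000) = 0.00000.
Partial sum through k=2: 6146.00.
Correction k=3: B_{6}/6! · (f^{(5)}(26) − f^{(5)}(6)) = 1/30240 · (0.00000 − 0.00000) = 0.00000.
Partial sum through k=3: 6146.00.
Correction k=4: B_{8}/8! · (f^{(7)}(26) − f^{(7)}(6)) = −1/1209600 · (0.00000 − 0.00000) = 0.00000.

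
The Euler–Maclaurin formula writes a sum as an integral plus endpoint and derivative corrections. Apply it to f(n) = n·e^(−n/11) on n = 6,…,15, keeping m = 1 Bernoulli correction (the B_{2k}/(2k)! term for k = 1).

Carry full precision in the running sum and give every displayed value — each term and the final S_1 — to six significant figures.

∫_6^15 x·e^(−x/11) dx evaluates to 35.2426.
Endpoint term: (f(6) + f(15))/2 = (3.47747 + 3.83594)/2 = 3.65670.
Integral + boundary = 38.8993.
k=1: B_{2}/(2)! × [f^{(1)}(15) − f^{(1)}(6)] = 1/12 × (-0.0929924 − 0.263445) = -0.0297031.

S_1 ≈ 38.8696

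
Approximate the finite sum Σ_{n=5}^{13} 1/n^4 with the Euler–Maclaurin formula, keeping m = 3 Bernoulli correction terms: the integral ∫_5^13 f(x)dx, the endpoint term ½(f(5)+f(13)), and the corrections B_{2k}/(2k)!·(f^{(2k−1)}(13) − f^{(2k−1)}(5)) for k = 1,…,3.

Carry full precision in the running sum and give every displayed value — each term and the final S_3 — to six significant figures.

The integral term ∫_5^13 1/x^4 dx = 0.00251494.
Boundary: ½(f(5) + f(13)) = ½(0.00160000 + 3.50128e-05) = 0.000817506.
Running total after boundary: 0.00333245.
Order-1 term: 1/12 · (-1.07732e-05 − (-0.00128000)) = 0.000105769.
Running total after k=1: 0.00343822.
Order-2 term: −1/720 · (-1.91240e-06 − (-0.00153600)) = -2.13068e-06.
Running total after k=2: 0.00343609.
Order-3 term: 1/30240 · (-6.33693e-07 − (-0.00344064)) = 1.13757e-07.

S_3 ≈ 0.00343620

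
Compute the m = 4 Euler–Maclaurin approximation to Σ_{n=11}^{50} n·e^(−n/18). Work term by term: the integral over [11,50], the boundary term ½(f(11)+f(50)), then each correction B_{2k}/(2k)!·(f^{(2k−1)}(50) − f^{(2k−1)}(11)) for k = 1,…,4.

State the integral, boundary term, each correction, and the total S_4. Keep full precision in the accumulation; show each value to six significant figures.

∫_11^50 x·e^(−x/18) dx evaluates to 207.210.
Endpoint term: (f(11) + f(50))/2 = (5.97022 + 3.10883)/2 = 4.53952.
Integral + boundary = 211.750.
Correction k=1: B_{2}/2! · (f^{(1)}(50) − f^{(1)}(11)) = 1/12 · (-0.110536 − 0.211068) = -0.0268004.
Partial sum through k=1: 211.723.
Correction k=2: B_{4}/4! · (f^{(3)}(50) − f^{(3)}(11)) = −1/720 · (4.26451e-05 − 0.00400174) = 5.49874e-06.
Partial sum through k=2: 211.723.
Correction k=3: B_{6}/6! · (f^{(5)}(50) − f^{(5)}(11)) = 1/30240 · (1.31621e-06 − 2.26915e-05) = -7.06854e-10.
Partial sum through k=3: 211.723.
Correction k=4: B_{8}/8! · (f^{(7)}(50) − f^{(7)}(11)) = −1/1209600 · (7.71849e-09 − 1.01950e-07) = 7.79032e-14.

S_4 ≈ 211.723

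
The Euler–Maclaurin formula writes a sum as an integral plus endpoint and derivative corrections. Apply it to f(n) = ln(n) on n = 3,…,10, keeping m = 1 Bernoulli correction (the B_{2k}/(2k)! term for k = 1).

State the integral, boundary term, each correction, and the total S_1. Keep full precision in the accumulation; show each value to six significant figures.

Integral: ∫_3^10 ln(x) dx = 12.7300.
½[f(3) + f(10)] = ½[1.09861 + 2.30259] = 1.70060.
Running total after boundary: 14.4306.
Correction k=1: B_{2}/2! · (f^{(1)}(10) − f^{(1)}(3)) = 1/12 · (0.100000 − 0.333333) = -0.0194444.

S_1 ≈ 14.4112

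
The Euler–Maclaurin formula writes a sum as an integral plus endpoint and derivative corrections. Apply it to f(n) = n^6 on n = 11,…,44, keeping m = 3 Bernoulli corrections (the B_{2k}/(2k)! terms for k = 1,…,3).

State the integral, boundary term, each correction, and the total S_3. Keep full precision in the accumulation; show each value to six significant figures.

∫_11^44 x^6 dx evaluates to 4.56083e+10.
Endpoint term: (f(11) + f(44))/2 = (1.77156e+06 + 7.25631e+09)/2 = 3.62904e+09.
Integral + boundary = 4.92374e+10.
Correction k=1: B_{2}/2! · (f^{(1)}(44) − f^{(1)}(11)) = 1/12 · (9.89497e+08 − 966306) = 8.23776e+07.
Partial sum through k=1: 4.93198e+10.
Correction k=2: B_{4}/4! · (f^{(3)}(44) − f^{(3)}(11)) = −1/720 · (1.02221e+07 − 159720) = -13975.5.
Partial sum through k=2: 4.93197e+10.
Correction k=3: B_{6}/6! · (f^{(5)}(44) − f^{(5)}(11)) = 1/30240 · (31680.0 − 7920.00) = 0.785714.

S_3 ≈ 4.93197e+10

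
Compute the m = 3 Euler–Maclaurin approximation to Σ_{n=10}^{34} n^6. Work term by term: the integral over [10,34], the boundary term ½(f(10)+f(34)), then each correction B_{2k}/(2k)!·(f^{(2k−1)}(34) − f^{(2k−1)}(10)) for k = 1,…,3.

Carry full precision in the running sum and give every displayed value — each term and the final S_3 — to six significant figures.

∫_10^34 x^6 dx evaluates to 7.50191e+09.
½[f(10) + f(34)] = ½[1.00000e+06 + 1.54480e+09] = 7.72902e+08.
So far: 8.27481e+09.
k=1: B_{2}/(2)! × [f^{(1)}(34) − f^{(1)}(10)] = 1/12 × (2.72613e+08 − 600000) = 2.26677e+07.
Partial sum through k=1: 8.29748e+09.
k=2: B_{4}/(4)! × [f^{(3)}(34) − f^{(3)}(10)] = −1/720 × (4.71648e+06 − 120000) = -6384.00.
Partial sum through k=2: 8.29747e+09.
k=3: B_{6}/(6)! × [f^{(5)}(34) − f^{(5)}(10)] = 1/30240 × (24480.0 − 7200.00) = 0.571429.

S_3 ≈ 8.29747e+09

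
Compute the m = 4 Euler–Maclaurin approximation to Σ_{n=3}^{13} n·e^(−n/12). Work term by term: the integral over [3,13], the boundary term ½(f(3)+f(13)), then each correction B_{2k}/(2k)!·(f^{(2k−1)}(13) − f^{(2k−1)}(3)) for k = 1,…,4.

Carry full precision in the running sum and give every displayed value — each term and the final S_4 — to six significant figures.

S_4 ≈ 41.9617

The integral term ∫_3^13 x·e^(−x/12) dx = 38.6445.
Boundary: ½(f(3) + f(13)) = ½(2.33640 + 4.40005) = 3.36823.
Running total after boundary: 42.0127.
Order-1 term: 1/12 · (-0.0282055 − 0.584101) = -0.0510255.
After k=1: 41.9617.
Order-2 term: −1/720 · (0.00450504 − 0.0148729) = 1.43999e-05.
After k=2: 41.9617.
Order-3 term: 1/30240 · (6.39302e-05 − 0.000178400) = -3.78538e-09.
After k=3: 41.9617.
Order-4 term: −1/1209600 · (6.70662e-07 − 1.76053e-06) = 9.01012e-13.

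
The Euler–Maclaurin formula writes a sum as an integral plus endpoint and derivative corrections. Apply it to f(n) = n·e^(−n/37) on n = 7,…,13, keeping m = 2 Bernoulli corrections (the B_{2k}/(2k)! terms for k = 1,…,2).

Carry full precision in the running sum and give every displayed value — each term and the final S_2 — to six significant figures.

The integral term ∫_7^13 x·e^(−x/37) dx = 45.4691.
Endpoint term: (f(7) + f(13))/2 = (5.79341 + 9.14857)/2 = 7.47099.
Running total after boundary: 52.9401.
Correction k=1: B_{2}/2! · (f^{(1)}(13) − f^{(1)}(7)) = 1/12 · (0.456478 − 0.671051) = -0.0178811.
Partial sum through k=1: 52.9222.
Correction k=2: B_{4}/4! · (f^{(3)}(13) − f^{(3)}(7)) = −1/720 · (0.00136154 − 0.00169928) = 4.69078e-07.

S_2 ≈ 52.9222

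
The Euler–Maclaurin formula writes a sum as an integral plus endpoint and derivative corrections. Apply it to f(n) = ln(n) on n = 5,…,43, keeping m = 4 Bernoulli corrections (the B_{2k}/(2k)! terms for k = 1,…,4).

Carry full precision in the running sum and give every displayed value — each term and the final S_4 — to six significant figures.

S_4 ≈ 118.355

The integral term ∫_5^43 ln(x) dx = 115.684.
Boundary: ½(f(5) + f(43)) = ½(1.60944 + 3.76120) = 2.68532.
Integral + boundary = 118.370.
k=1: B_{2}/(2)! × [f^{(1)}(43) − f^{(1)}(5)] = 1/12 × (0.0232558 − 0.200000) = -0.0147287.
Running total after k=1: 118.355.
k=2: B_{4}/(4)! × [f^{(3)}(43) − f^{(3)}(5)] = −1/720 × (2.51550e-05 − 0.0160000) = 2.21873e-05.
Running total after k=2: 118.355.
k=3: B_{6}/(6)! × [f^{(5)}(43) − f^{(5)}(5)] = 1/30240 × (1.63256e-07 − 0.00768000) = -2.53963e-07.
Running total after k=3: 118.355.
k=4: B_{8}/(8)! × [f^{(7)}(43) − f^{(7)}(5)] = −1/1209600 × (2.64883e-09 − 0.00921600) = 7.61905e-09.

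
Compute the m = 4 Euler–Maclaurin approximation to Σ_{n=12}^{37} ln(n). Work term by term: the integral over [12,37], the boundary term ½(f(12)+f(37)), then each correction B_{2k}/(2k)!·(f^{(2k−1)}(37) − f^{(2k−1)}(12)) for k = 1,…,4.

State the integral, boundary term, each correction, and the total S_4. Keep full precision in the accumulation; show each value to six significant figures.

Integral: ∫_12^37 ln(x) dx = 78.7851.
½[f(12) + f(37)] = ½[2.48491 + 3.61092] = 3.04791.
Running total after boundary: 81.8330.
Order-1 term: 1/12 · (0.0270270 − 0.0833333) = -0.00469219.
After k=1: 81.8283.
Order-2 term: −1/720 · (3.94843e-05 − 0.00115741) = 1.55267e-06.
After k=2: 81.8283.
Order-3 term: 1/30240 · (3.46101e-07 − 9.64506e-05) = -3.17806e-09.
After k=3: 81.8283.
Order-4 term: −1/1209600 · (7.58439e-09 − 2.00939e-05) = 1.66057e-11.

S_4 ≈ 81.8283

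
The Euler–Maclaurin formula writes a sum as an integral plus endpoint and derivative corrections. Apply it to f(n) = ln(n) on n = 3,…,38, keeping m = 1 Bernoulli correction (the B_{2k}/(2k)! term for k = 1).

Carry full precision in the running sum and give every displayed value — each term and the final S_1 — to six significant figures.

∫_3^38 ln(x) dx evaluates to 99.9324.
½[f(3) + f(38)] = ½[1.09861 + 3.63759] = 2.36810.
So far: 102.301.
k=1: B_{2}/(2)! × [f^{(1)}(38) − f^{(1)}(3)] = 1/12 × (0.0263158 − 0.333333) = -0.0255848.

S_1 ≈ 102.275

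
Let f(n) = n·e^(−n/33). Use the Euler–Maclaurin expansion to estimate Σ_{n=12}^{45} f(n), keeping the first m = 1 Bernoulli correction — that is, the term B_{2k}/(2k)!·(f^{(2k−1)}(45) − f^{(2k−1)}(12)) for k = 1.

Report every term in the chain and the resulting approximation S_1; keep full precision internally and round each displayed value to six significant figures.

∫_12^45 x·e^(−x/33) dx evaluates to 374.042.
Endpoint term: (f(12) + f(45))/2 = (8.34173 + 11.5078)/2 = 9.92477.
Integral + boundary = 383.967.
Order-1 term: 1/12 · (-0.0929924 − 0.442364) = -0.0446131.

S_1 ≈ 383.922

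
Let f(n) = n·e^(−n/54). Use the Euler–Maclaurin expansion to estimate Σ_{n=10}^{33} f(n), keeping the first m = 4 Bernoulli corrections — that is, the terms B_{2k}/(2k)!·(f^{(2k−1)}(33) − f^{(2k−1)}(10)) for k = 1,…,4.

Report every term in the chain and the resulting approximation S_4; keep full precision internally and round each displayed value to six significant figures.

Integral: ∫_10^33 x·e^(−x/54) dx = 321.937.
½[f(10) + f(33)] = ½[8.30950 + 17.9107] = 13.1101.
Running total after boundary: 335.047.
Order-1 term: 1/12 · (0.211068 − 0.677071) = -0.0388335.
After k=1: 335.008.
Order-2 term: −1/720 · (0.000444638 − 0.000802116) = 4.96498e-07.
After k=2: 335.008.
Order-3 term: 1/30240 · (2.80141e-07 − 4.70522e-07) = -6.29564e-12.
After k=3: 335.008.
Order-4 term: −1/1209600 · (1.39849e-10 − 2.28384e-10) = 7.31937e-17.

S_4 ≈ 335.008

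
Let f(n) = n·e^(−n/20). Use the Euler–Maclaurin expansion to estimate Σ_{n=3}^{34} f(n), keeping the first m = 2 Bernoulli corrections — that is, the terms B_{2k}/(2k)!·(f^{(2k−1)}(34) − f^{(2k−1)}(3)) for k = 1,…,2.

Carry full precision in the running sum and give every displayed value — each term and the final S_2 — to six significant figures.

The integral term ∫_3^34 x·e^(−x/20) dx = 198.627.
Endpoint term: (f(3) + f(34))/2 = (2.58212 + 6.21124)/2 = 4.39668.
Running total after boundary: 203.024.
Order-1 term: 1/12 · (-0.127878 − 0.731602) = -0.0716234.
After k=1: 202.953.
Order-2 term: −1/720 · (0.000593721 − 0.00613254) = 7.69281e-06.

S_2 ≈ 202.953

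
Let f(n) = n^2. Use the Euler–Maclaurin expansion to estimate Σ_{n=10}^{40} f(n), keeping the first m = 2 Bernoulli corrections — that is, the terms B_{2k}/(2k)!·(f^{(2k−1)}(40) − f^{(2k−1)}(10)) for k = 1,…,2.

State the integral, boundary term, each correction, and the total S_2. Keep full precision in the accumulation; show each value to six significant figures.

S_2 ≈ 21855.0

∫_10^40 x^2 dx evaluates to 21000.0.
Boundary: ½(f(10) + f(40)) = ½(100.000 + 1600.00) = 850.000.
So far: 21850.0.
Order-1 term: 1/12 · (80.0000 − 20.0000) = 5.00000.
Running total after k=1: 21855.0.
Order-2 term: −1/720 · (0.00000 − 0.00000) = 0.00000.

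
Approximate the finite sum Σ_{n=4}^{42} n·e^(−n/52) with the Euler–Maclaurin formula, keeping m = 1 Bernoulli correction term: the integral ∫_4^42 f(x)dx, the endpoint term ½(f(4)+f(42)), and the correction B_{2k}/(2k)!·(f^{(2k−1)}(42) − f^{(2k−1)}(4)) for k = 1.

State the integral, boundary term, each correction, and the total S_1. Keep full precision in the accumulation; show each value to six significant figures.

S_1 ≈ 528.060

∫_4^42 x·e^(−x/52) dx evaluates to 516.909.
Boundary: ½(f(4) + f(42)) = ½(3.70384 + 18.7272) = 11.2155.
Running total after boundary: 528.124.
k=1: B_{2}/(2)! × [f^{(1)}(42) − f^{(1)}(4)] = 1/12 × (0.0857473 − 0.854733) = -0.0640822.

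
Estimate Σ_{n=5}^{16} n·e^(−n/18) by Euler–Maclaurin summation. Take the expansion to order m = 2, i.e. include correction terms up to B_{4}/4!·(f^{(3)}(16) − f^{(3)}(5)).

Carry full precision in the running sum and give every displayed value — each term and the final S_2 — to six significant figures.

S_2 ≈ 67.1306

The integral term ∫_5^16 x·e^(−x/18) dx = 61.9898.
Endpoint term: (f(5) + f(16))/2 = (3.78733 + 6.57780)/2 = 5.18256.
So far: 67.1724.
k=1: B_{2}/(2)! × [f^{(1)}(16) − f^{(1)}(5)] = 1/12 × (0.0456791 − 0.547058) = -0.0417816.
After k=1: 67.1306.
k=2: B_{4}/(4)! × [f^{(3)}(16) − f^{(3)}(5)] = −1/720 × (0.00267872 − 0.00636416) = 5.11868e-06.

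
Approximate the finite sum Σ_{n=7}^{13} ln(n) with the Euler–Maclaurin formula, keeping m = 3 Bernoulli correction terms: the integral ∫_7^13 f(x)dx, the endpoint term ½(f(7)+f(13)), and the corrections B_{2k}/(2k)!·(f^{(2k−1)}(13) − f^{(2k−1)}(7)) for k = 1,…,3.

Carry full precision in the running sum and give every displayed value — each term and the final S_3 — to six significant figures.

S_3 ≈ 15.9729

∫_7^13 ln(x) dx evaluates to 13.7230.
Endpoint term: (f(7) + f(13))/2 = (1.94591 + 2.56495)/2 = 2.25543.
Running total after boundary: 15.9784.
Order-1 term: 1/12 · (0.0769231 − 0.142857) = -0.00549451.
Running total after k=1: 15.9729.
Order-2 term: −1/720 · (0.000910332 − 0.00583090) = 6.83413e-06.
Running total after k=2: 15.9729.
Order-3 term: 1/30240 · (6.46390e-05 − 0.00142798) = -4.50839e-08.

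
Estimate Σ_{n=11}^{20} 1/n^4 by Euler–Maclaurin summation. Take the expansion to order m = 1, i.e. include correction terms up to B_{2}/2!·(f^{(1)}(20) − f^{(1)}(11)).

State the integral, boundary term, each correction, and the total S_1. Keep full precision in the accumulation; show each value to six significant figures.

S_1 ≈ 0.000248013

The integral term ∫_11^20 1/x^4 dx = 0.000208772.
Boundary: ½(f(11) + f(20)) = ½(6.83013e-05 + 6.25000e-06) = 3.72757e-05.
Integral + boundary = 0.000246047.
Order-1 term: 1/12 · (-1.25000e-06 − (-2.48369e-05)) = 1.96557e-06.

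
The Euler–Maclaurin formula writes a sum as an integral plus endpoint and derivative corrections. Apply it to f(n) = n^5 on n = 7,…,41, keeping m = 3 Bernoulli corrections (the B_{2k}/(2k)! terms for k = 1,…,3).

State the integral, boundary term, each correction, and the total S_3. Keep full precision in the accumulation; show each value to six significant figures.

The integral term ∫_7^41 x^5 dx = 7.91664e+08.
Endpoint term: (f(7) + f(41))/2 = (16807.0 + 1.15856e+08)/2 = 5.79365e+07.
So far: 8.49601e+08.
k=1: B_{2}/(2)! × [f^{(1)}(41) − f^{(1)}(7)] = 1/12 × (1.41288e+07 − 12005.0) = 1.17640e+06.
After k=1: 8.50777e+08.
k=2: B_{4}/(4)! × [f^{(3)}(41) − f^{(3)}(7)] = −1/720 × (100860 − 2940.00) = -136.000.
After k=2: 8.50777e+08.
k=3: B_{6}/(6)! × [f^{(5)}(41) − f^{(5)}(7)] = 1/30240 × (120.000 − 120.000) = 0.00000.

S_3 ≈ 8.50777e+08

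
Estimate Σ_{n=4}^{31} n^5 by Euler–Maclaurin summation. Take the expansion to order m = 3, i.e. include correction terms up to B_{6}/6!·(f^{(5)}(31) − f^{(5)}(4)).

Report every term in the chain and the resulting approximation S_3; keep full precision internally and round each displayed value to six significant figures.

∫_4^31 x^5 dx evaluates to 1.47917e+08.
Boundary: ½(f(4) + f(31)) = ½(1024.00 + 2.86292e+07) = 1.43151e+07.
Running total after boundary: 1.62232e+08.
Order-1 term: 1/12 · (4.61760e+06 − 1280.00) = 384694.
Partial sum through k=1: 1.62616e+08.
Order-2 term: −1/720 · (57660.0 − 960.000) = -78.7500.
Partial sum through k=2: 1.62616e+08.
Order-3 term: 1/30240 · (120.000 − 120.000) = 0.00000.

S_3 ≈ 1.62616e+08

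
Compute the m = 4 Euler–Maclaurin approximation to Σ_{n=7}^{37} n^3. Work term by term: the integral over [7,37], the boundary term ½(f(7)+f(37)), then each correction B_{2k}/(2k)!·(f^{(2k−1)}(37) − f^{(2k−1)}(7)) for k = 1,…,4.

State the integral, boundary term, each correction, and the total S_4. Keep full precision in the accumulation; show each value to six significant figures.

∫_7^37 x^3 dx evaluates to 467940.
½[f(7) + f(37)] = ½[343.000 + 50653.0] = 25498.0.
Integral + boundary = 493438.
k=1: B_{2}/(2)! × [f^{(1)}(37) − f^{(1)}(7)] = 1/12 × (4107.00 − 147.000) = 330.000.
After k=1: 493768.
k=2: B_{4}/(4)! × [f^{(3)}(37) − f^{(3)}(7)] = −1/720 × (6.00000 − 6.00000) = 0.00000.
After k=2: 493768.
k=3: B_{6}/(6)! × [f^{(5)}(37) − f^{(5)}(7)] = 1/30240 × (0.00000 − 0.00000) = 0.00000.
After k=3: 493768.
k=4: B_{8}/(8)! × [f^{(7)}(37) − f^{(7)}(7)] = −1/1209600 × (0.00000 − 0.00000) = 0.00000.

S_4 ≈ 493768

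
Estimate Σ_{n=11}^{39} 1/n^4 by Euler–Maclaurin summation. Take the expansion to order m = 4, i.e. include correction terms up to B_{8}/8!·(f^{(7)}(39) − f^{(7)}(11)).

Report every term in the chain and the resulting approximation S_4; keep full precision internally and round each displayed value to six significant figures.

Integral: ∫_11^39 1/x^4 dx = 0.000244819.
Endpoint term: (f(11) + f(39))/2 = (6.83013e-05 + 4.32257e-07)/2 = 3.43668e-05.
So far: 0.000279186.
k=1: B_{2}/(2)! × [f^{(1)}(39) − f^{(1)}(11)] = 1/12 × (-4.43340e-08 − (-2.48369e-05)) = 2.06604e-06.
After k=1: 0.000281252.
k=2: B_{4}/(4)! × [f^{(3)}(39) − f^{(3)}(11)] = −1/720 × (-8.74438e-10 − (-6.15790e-06)) = -8.55142e-09.
After k=2: 0.000281243.
k=3: B_{6}/(6)! × [f^{(5)}(39) − f^{(5)}(11)] = 1/30240 × (-3.21950e-11 − (-2.84994e-06)) = 9.42429e-11.
After k=3: 0.000281243.
k=4: B_{8}/(8)! × [f^{(7)}(39) − f^{(7)}(11)] = −1/1209600 × (-1.90503e-12 − (-2.11979e-06)) = -1.75247e-12.

S_4 ≈ 0.000281243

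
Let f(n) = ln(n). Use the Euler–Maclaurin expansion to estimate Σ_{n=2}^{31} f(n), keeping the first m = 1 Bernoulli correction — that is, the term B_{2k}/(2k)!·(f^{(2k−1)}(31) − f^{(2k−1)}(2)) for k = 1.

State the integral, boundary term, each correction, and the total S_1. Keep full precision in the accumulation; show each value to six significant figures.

Integral: ∫_2^31 ln(x) dx = 76.0673.
½[f(2) + f(31)] = ½[0.693147 + 3.43399] = 2.06357.
So far: 78.1309.
Correction k=1: B_{2}/2! · (f^{(1)}(31) − f^{(1)}(2)) = 1/12 · (0.0322581 − 0.500000) = -0.0389785.

S_1 ≈ 78.0919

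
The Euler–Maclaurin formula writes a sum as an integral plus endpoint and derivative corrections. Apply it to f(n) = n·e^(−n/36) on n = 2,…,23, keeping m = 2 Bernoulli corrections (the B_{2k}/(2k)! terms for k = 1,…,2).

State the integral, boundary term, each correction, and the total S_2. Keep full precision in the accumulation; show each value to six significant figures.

Integral: ∫_2^23 x·e^(−x/36) dx = 172.858.
Boundary: ½(f(2) + f(23)) = ½(1.89192 + 12.1412) = 7.01656.
Integral + boundary = 179.875.
Correction k=1: B_{2}/2! · (f^{(1)}(23) − f^{(1)}(2)) = 1/12 · (0.190623 − 0.893406) = -0.0585653.
Partial sum through k=1: 179.816.
Correction k=2: B_{4}/4! · (f^{(3)}(23) − f^{(3)}(2)) = −1/720 · (0.000961713 − 0.00214917) = 1.64925e-06.

S_2 ≈ 179.816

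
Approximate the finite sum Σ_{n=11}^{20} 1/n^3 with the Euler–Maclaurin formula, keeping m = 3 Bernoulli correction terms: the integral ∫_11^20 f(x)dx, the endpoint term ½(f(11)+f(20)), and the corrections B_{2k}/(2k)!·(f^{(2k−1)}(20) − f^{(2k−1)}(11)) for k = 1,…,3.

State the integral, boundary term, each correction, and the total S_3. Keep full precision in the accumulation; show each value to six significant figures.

The integral term ∫_11^20 1/x^3 dx = 0.00288223.
Boundary: ½(f(11) + f(20)) = ½(0.000751315 + 0.000125000) = 0.000438157.
So far: 0.00332039.
k=1: B_{2}/(2)! × [f^{(1)}(20) − f^{(1)}(11)] = 1/12 × (-1.87500e-05 − (-0.000204904)) = 1.55128e-05.
Partial sum through k=1: 0.00333590.
k=2: B_{4}/(4)! × [f^{(3)}(20) − f^{(3)}(11)] = −1/720 × (-9.37500e-07 − (-3.38684e-05)) = -4.57374e-08.
Partial sum through k=2: 0.00333586.
k=3: B_{6}/(6)! × [f^{(5)}(20) − f^{(5)}(11)] = 1/30240 × (-9.84375e-08 − (-1.17560e-05)) = 3.85501e-10.

S_3 ≈ 0.00333586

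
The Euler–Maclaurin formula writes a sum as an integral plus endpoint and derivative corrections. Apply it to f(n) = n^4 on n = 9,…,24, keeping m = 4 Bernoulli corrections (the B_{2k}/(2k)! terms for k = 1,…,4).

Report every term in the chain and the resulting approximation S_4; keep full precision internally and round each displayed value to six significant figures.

S_4 ≈ 1.75425e+06

The integral term ∫_9^24 x^4 dx = 1.58072e+06.
Boundary: ½(f(9) + f(24)) = ½(6561.00 + 331776) = 169168.
So far: 1.74988e+06.
Correction k=1: B_{2}/2! · (f^{(1)}(24) − f^{(1)}(9)) = 1/12 · (55296.0 − 2916.00) = 4365.00.
Running total after k=1: 1.75425e+06.
Correction k=2: B_{4}/4! · (f^{(3)}(24) − f^{(3)}(9)) = −1/720 · (576.000 − 216.000) = -0.500000.
Running total after k=2: 1.75425e+06.
Correction k=3: B_{6}/6! · (f^{(5)}(24) − f^{(5)}(9)) = 1/30240 · (0.00000 − 0.00000) = 0.00000.
Running total after k=3: 1.75425e+06.
Correction k=4: B_{8}/8! · (f^{(7)}(24) − f^{(7)}(9)) = −1/1209600 · (0.00000 − 0.00000) = 0.00000.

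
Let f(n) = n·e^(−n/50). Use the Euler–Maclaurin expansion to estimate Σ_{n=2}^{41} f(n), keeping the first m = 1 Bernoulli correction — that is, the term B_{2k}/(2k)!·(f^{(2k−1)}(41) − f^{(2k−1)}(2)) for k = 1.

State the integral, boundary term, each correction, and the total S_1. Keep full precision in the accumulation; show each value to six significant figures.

Integral: ∫_2^41 x·e^(−x/50) dx = 494.089.
½[f(2) + f(41)] = ½[1.92158 + 18.0577] = 9.98964.
Integral + boundary = 504.078.
Correction k=1: B_{2}/2! · (f^{(1)}(41) − f^{(1)}(2)) = 1/12 · (0.0792777 − 0.922358) = -0.0702567.

S_1 ≈ 504.008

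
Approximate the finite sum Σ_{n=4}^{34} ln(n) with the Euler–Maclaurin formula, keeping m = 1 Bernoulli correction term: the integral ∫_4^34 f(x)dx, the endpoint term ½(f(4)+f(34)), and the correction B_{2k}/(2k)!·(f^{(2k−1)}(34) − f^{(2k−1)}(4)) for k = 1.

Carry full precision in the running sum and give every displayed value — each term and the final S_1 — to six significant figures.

S_1 ≈ 86.7890

The integral term ∫_4^34 ln(x) dx = 84.3511.
½[f(4) + f(34)] = ½[1.38629 + 3.52636] = 2.45633.
Integral + boundary = 86.8074.
k=1: B_{2}/(2)! × [f^{(1)}(34) − f^{(1)}(4)] = 1/12 × (0.0294118 − 0.250000) = -0.0183824.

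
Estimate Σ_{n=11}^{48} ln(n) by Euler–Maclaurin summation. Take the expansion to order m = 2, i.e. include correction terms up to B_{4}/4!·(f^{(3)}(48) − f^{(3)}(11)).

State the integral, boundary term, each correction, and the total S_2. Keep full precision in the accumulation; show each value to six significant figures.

S_2 ≈ 125.570

Integral: ∫_11^48 ln(x) dx = 122.441.
Boundary: ½(f(11) + f(48)) = ½(2.39790 + 3.87120) = 3.13455.
Integral + boundary = 125.575.
Correction k=1: B_{2}/2! · (f^{(1)}(48) − f^{(1)}(11)) = 1/12 · (0.0208333 − 0.0909091) = -0.00583965.
Partial sum through k=1: 125.570.
Correction k=2: B_{4}/4! · (f^{(3)}(48) − f^{(3)}(11)) = −1/720 · (1.80845e-05 − 0.00150263) = 2.06187e-06.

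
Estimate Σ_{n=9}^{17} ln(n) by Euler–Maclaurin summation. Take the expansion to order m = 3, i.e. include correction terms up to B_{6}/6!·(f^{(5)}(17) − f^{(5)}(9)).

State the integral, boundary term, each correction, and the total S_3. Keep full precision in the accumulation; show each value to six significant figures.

S_3 ≈ 22.9005

The integral term ∫_9^17 ln(x) dx = 20.3896.
Boundary: ½(f(9) + f(17)) = ½(2.19722 + 2.83321) = 2.51522.
Running total after boundary: 22.9048.
Correction k=1: B_{2}/2! · (f^{(1)}(17) − f^{(1)}(9)) = 1/12 · (0.0588235 − 0.111111) = -0.00435730.
After k=1: 22.9005.
Correction k=2: B_{4}/4! · (f^{(3)}(17) − f^{(3)}(9)) = −1/720 · (0.000407083 − 0.00274348) = 3.24500e-06.
After k=2: 22.9005.
Correction k=3: B_{6}/6! · (f^{(5)}(17) − f^{(5)}(9)) = 1/30240 · (1.69031e-05 − 0.000406442) = -1.28816e-08.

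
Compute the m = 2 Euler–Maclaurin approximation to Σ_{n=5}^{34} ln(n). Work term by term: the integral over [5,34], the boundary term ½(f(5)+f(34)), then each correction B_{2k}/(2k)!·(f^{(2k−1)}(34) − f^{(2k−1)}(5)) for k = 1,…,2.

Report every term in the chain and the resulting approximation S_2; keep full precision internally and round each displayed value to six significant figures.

∫_5^34 ln(x) dx evaluates to 82.8491.
Endpoint term: (f(5) + f(34))/2 = (1.60944 + 3.52636)/2 = 2.56790.
Integral + boundary = 85.4170.
k=1: B_{2}/(2)! × [f^{(1)}(34) − f^{(1)}(5)] = 1/12 × (0.0294118 − 0.200000) = -0.0142157.
Running total after k=1: 85.4028.
k=2: B_{4}/(4)! × [f^{(3)}(34) − f^{(3)}(5)] = −1/720 × (5.08854e-05 − 0.0160000) = 2.21515e-05.

S_2 ≈ 85.4028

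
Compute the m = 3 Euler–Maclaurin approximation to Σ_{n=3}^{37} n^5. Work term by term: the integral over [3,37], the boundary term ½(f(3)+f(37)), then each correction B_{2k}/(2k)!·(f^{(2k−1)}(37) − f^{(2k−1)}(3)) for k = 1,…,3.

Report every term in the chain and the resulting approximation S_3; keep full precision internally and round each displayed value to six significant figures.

The integral term ∫_3^37 x^5 dx = 4.27621e+08.
½[f(3) + f(37)] = ½[243.000 + 6.93440e+07] = 3.46721e+07.
So far: 4.62293e+08.
Correction k=1: B_{2}/2! · (f^{(1)}(37) − f^{(1)}(3)) = 1/12 · (9.37080e+06 − 405.000) = 780867.
After k=1: 4.63074e+08.
Correction k=2: B_{4}/4! · (f^{(3)}(37) − f^{(3)}(3)) = −1/720 · (82140.0 − 540.000) = -113.333.
After k=2: 4.63074e+08.
Correction k=3: B_{6}/6! · (f^{(5)}(37) − f^{(5)}(3)) = 1/30240 · (120.000 − 120.000) = 0.00000.

S_3 ≈ 4.63074e+08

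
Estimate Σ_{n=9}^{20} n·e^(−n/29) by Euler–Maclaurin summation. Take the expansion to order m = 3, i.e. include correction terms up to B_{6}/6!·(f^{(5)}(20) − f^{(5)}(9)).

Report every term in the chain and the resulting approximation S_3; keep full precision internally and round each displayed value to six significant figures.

Integral: ∫_9^20 x·e^(−x/29) dx = 94.9945.
Boundary: ½(f(9) + f(20)) = ½(6.59875 + 10.0350) = 8.31686.
Integral + boundary = 103.311.
k=1: B_{2}/(2)! × [f^{(1)}(20) − f^{(1)}(9)] = 1/12 × (0.155715 − 0.505651) = -0.0291613.
Running total after k=1: 103.282.
k=2: B_{4}/(4)! × [f^{(3)}(20) − f^{(3)}(9)] = −1/720 × (0.00137837 − 0.00234487) = 1.34236e-06.
Running total after k=2: 103.282.
k=3: B_{6}/(6)! × [f^{(5)}(20) − f^{(5)}(9)] = 1/30240 × (3.05778e-06 − 4.86147e-06) = -5.96458e-11.

S_3 ≈ 103.282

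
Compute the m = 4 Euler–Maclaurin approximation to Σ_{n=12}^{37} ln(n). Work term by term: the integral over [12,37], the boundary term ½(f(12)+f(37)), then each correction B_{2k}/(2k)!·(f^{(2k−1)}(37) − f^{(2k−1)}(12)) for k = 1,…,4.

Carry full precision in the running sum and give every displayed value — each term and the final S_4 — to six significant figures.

∫_12^37 ln(x) dx evaluates to 78.7851.
½[f(12) + f(37)] = ½[2.48491 + 3.61092] = 3.04791.
Running total after boundary: 81.8330.
Order-1 term: 1/12 · (0.0270270 − 0.0833333) = -0.00469219.
Partial sum through k=1: 81.8283.
Order-2 term: −1/720 · (3.94843e-05 − 0.00115741) = 1.55267e-06.
Partial sum through k=2: 81.8283.
Order-3 term: 1/30240 · (3.46101e-07 − 9.64506e-05) = -3.17806e-09.
Partial sum through k=3: 81.8283.
Order-4 term: −1/1209600 · (7.58439e-09 − 2.00939e-05) = 1.66057e-11.

S_4 ≈ 81.8283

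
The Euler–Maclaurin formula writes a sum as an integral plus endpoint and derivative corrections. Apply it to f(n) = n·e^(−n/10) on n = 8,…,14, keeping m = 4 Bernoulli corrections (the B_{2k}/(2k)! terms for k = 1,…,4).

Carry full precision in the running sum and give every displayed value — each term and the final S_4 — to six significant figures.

S_4 ≈ 25.2037

Integral: ∫_8^14 x·e^(−x/10) dx = 21.6959.
½[f(8) + f(14)] = ½[3.59463 + 3.45236] = 3.52349.
Integral + boundary = 25.2194.
k=1: B_{2}/(2)! × [f^{(1)}(14) − f^{(1)}(8)] = 1/12 × (-0.0986388 − 0.0898658) = -0.0157087.
After k=1: 25.2037.
k=2: B_{4}/(4)! × [f^{(3)}(14) − f^{(3)}(8)] = −1/720 × (0.00394555 − 0.00988524) = 8.24956e-06.
After k=2: 25.2037.
k=3: B_{6}/(6)! × [f^{(5)}(14) − f^{(5)}(8)] = 1/30240 × (8.87749e-05 − 0.000188718) = -3.30500e-09.
After k=3: 25.2037.
k=4: B_{8}/(8)! × [f^{(7)}(14) − f^{(7)}(8)] = −1/1209600 × (1.38094e-06 − 2.78584e-06) = 1.16146e-12.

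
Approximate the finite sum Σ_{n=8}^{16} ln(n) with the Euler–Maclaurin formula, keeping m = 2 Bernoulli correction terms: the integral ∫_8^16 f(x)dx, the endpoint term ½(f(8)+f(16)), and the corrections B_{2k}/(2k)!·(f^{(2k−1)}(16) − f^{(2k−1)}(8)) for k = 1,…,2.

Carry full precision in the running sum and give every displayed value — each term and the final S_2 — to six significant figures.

S_2 ≈ 22.1467

The integral term ∫_8^16 ln(x) dx = 19.7259.
½[f(8) + f(16)] = ½[2.07944 + 2.77259] = 2.42602.
Running total after boundary: 22.1519.
Order-1 term: 1/12 · (0.0625000 − 0.125000) = -0.00520833.
Partial sum through k=1: 22.1467.
Order-2 term: −1/720 · (0.000488281 − 0.00390625) = 4.74718e-06.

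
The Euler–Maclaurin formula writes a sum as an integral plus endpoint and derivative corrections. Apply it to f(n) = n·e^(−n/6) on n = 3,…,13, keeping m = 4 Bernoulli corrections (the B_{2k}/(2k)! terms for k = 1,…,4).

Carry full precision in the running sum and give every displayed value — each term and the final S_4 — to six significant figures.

∫_3^13 x·e^(−x/6) dx evaluates to 19.6929.
Boundary: ½(f(3) + f(13)) = ½(1.81959 + 1.48926) = 1.65443.
So far: 21.3474.
Order-1 term: 1/12 · (-0.133652 − 0.303265) = -0.0364098.
Running total after k=1: 21.3110.
Order-2 term: −1/720 · (0.00265183 − 0.0421202) = 5.48172e-05.
Running total after k=2: 21.3110.
Order-3 term: 1/30240 · (0.000250450 − 0.00210601) = -6.13611e-08.
Running total after k=3: 21.3110.
Order-4 term: −1/1209600 · (1.18677e-05 − 8.45004e-05) = 6.00468e-11.

S_4 ≈ 21.3110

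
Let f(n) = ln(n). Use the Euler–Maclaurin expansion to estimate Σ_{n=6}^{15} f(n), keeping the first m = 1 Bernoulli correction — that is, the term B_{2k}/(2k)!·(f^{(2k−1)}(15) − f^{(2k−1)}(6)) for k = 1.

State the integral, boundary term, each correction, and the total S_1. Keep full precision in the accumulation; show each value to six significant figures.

S_1 ≈ 23.1118

The integral term ∫_6^15 ln(x) dx = 20.8702.
½[f(6) + f(15)] = ½[1.79176 + 2.70805] = 2.24990.
So far: 23.1201.
Order-1 term: 1/12 · (0.0666667 − 0.166667) = -0.00833333.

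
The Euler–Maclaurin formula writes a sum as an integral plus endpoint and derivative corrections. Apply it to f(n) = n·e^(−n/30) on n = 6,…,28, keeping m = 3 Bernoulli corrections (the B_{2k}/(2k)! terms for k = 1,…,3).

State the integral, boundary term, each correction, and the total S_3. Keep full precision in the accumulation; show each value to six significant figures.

S_3 ≈ 207.900

Integral: ∫_6^28 x·e^(−x/30) dx = 199.990.
Endpoint term: (f(6) + f(28))/2 = (4.91238 + 11.0107)/2 = 7.96156.
Integral + boundary = 207.952.
Order-1 term: 1/12 · (0.0262160 − 0.654985) = -0.0523974.
After k=1: 207.900.
Order-2 term: −1/720 · (0.000902997 − 0.00254716) = 2.28356e-06.
After k=2: 207.900.
Order-3 term: 1/30240 · (1.97429e-06 − 4.85174e-06) = -9.51535e-11.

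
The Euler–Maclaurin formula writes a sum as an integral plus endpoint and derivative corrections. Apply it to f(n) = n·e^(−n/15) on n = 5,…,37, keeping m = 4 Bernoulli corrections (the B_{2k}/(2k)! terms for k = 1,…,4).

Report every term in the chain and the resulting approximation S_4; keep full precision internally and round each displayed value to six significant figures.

∫_5^37 x·e^(−x/15) dx evaluates to 148.763.
Endpoint term: (f(5) + f(37))/2 = (3.58266 + 3.14009)/2 = 3.36137.
Integral + boundary = 152.124.
Order-1 term: 1/12 · (-0.124472 − 0.477688) = -0.0501800.
After k=1: 152.074.
Order-2 term: −1/720 · (0.000201167 − 0.00849222) = 1.15154e-05.
After k=2: 152.074.
Order-3 term: 1/30240 · (4.24686e-06 − 6.60506e-05) = -2.04378e-09.
After k=3: 152.074.
Order-4 term: −1/1209600 · (3.37762e-08 − 4.19369e-07) = 3.18777e-13.

S_4 ≈ 152.074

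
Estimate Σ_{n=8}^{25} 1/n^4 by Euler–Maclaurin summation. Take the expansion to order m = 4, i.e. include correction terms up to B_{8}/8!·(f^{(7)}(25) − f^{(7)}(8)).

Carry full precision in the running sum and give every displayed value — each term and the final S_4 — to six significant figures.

Integral: ∫_8^25 1/x^4 dx = 0.000629708.
Endpoint term: (f(8) + f(25))/2 = (0.000244141 + 2.56000e-06)/2 = 0.000123350.
Integral + boundary = 0.000753059.
Correction k=1: B_{2}/2! · (f^{(1)}(25) − f^{(1)}(8)) = 1/12 · (-4.09600e-07 − (-0.000122070)) = 1.01384e-05.
After k=1: 0.000763197.
Correction k=2: B_{4}/4! · (f^{(3)}(25) − f^{(3)}(8)) = −1/720 · (-1.96608e-08 − (-5.72205e-05)) = -7.94456e-08.
After k=2: 0.000763118.
Correction k=3: B_{6}/6! · (f^{(5)}(25) − f^{(5)}(8)) = 1/30240 · (-1.76161e-09 − (-5.00679e-05)) = 1.65563e-09.
After k=3: 0.000763119.
Correction k=4: B_{8}/8! · (f^{(7)}(25) − f^{(7)}(8)) = −1/1209600 · (-2.53672e-10 − (-7.04080e-05)) = -5.82075e-11.

S_4 ≈ 0.000763119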